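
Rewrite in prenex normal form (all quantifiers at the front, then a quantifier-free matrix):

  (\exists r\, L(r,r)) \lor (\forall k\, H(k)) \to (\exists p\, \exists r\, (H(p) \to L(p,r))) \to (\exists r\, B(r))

Rewrite implications/biconditionals: A → B as ¬A ∨ B.
  \neg ((\exists r\, L(r,r)) \lor (\forall k\, H(k))) \lor \neg (\exists p\, \exists r\, (\neg H(p) \lor L(p,r))) \lor (\exists r\, B(r))
Drive negations inward (¬∀x A ≡ ∃x ¬A, ¬∃x A ≡ ∀x ¬A, De Morgan for ∧/∨):
  (\forall r\, \neg L(r,r)) \land (\exists k\, \neg H(k)) \lor (\forall p\, \forall r\, (H(p) \land \neg L(p,r))) \lor (\exists r\, B(r))
Give each quantifier a distinct variable: r↦x1, r↦z1.
  (\forall r\, \neg L(r,r)) \land (\exists k\, \neg H(k)) \lor (\forall p\, \forall x1\, (H(p) \land \neg L(p,x1))) \lor (\exists z1\, B(z1))
Extract every quantifier outward, since the variables are now distinct and don't occur free across branches:
  \forall r\, \exists k\, \forall p\, \forall x1\, \exists z1\, (\neg L(r,r) \land \neg H(k) \lor H(p) \land \neg L(p,x1) \lor B(z1))

\forall r\, \exists k\, \forall p\, \forall x1\, \exists z1\, (\neg L(r,r) \land \neg H(k) \lor H(p) \land \neg L(p,x1) \lor B(z1))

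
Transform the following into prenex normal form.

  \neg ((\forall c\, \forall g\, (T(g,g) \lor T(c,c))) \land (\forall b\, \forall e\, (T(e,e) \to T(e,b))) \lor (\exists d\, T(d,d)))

\exists c\, \exists g\, \exists b\, \exists e\, \forall d\, ((\neg T(g,g) \land \neg T(c,c) \lor T(e,e) \land \neg T(e,b)) \land \neg T(d,d))

Rewrite implications/biconditionals: A → B as ¬A ∨ B.
  \neg ((\forall c\, \forall g\, (T(g,g) \lor T(c,c))) \land (\forall b\, \forall e\, (\neg T(e,e) \lor T(e,b))) \lor (\exists d\, T(d,d)))
Push ¬ through the quantifiers and connectives to reach negation normal form:
  ((\exists c\, \exists g\, (\neg T(g,g) \land \neg T(c,c))) \lor (\exists b\, \exists e\, (T(e,e) \land \neg T(e,b)))) \land (\forall d\, \neg T(d,d))
Pull the quantifiers to the front (each side's bound variable is not free in the other side):
  \exists c\, \exists g\, \exists b\, \exists e\, \forall d\, ((\neg T(g,g) \land \neg T(c,c) \lor T(e,e) \land \neg T(e,b)) \land \neg T(d,d))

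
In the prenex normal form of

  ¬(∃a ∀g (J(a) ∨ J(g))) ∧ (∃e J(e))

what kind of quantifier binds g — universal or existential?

existential

Push ¬ through the quantifiers and connectives to reach negation normal form:
  (∀a ∃g (¬J(a) ∧ ¬J(g))) ∧ (∃e J(e))
All bound variables are already distinct, so no renaming is needed.
Pull the quantifiers to the front (each side's bound variable is not free in the other side):
  ∀a ∃g ∃e (¬J(a) ∧ ¬J(g) ∧ J(e))
The quantifier ∀g sits under an odd number of negations, so it flips to ∃g.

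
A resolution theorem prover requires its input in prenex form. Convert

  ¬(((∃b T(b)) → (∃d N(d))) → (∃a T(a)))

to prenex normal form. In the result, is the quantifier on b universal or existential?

universal

Eliminate → and ↔ using ¬ and ∨.
  ¬(¬(¬(∃b T(b)) ∨ (∃d N(d))) ∨ (∃a T(a)))
Move each ¬ inward, flipping quantifiers it crosses:
  ((∀b ¬T(b)) ∨ (∃d N(d))) ∧ (∀a ¬T(a))
All bound variables are already distinct, so no renaming is needed.
Extract every quantifier outward, since the variables are now distinct and don't occur free across branches:
  ∀b ∃d ∀a ((¬T(b) ∨ N(d)) ∧ ¬T(a))
The quantifier ∃b sits under an odd number of negations (counting the antecedent side of each →), so it flips to ∀b.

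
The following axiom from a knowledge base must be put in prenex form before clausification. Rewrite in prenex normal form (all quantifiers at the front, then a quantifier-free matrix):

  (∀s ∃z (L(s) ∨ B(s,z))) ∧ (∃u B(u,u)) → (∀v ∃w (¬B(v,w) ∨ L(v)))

∃s ∀z ∀u ∀v ∃w (¬L(s) ∧ ¬B(s,z) ∨ ¬B(u,u) ∨ ¬B(v,w) ∨ L(v))

Eliminate → and ↔ using ¬ and ∨.
  ¬((∀s ∃z (L(s) ∨ B(s,z))) ∧ (∃u B(u,u))) ∨ (∀v ∃w (¬B(v,w) ∨ L(v)))
Push ¬ through the quantifiers and connectives to reach negation normal form:
  (∃s ∀z (¬L(s) ∧ ¬B(s,z))) ∨ (∀u ¬B(u,u)) ∨ (∀v ∃w (¬B(v,w) ∨ L(v)))
All bound variables are already distinct, so no renaming is needed.
Extract every quantifier outward, since the variables are now distinct and don't occur free across branches:
  ∃s ∀z ∀u ∀v ∃w (¬L(s) ∧ ¬B(s,z) ∨ ¬B(u,u) ∨ ¬B(v,w) ∨ L(v))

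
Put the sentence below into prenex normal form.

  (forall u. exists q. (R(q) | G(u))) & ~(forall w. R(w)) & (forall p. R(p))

forall u. exists q. exists w. forall p. ((R(q) | G(u)) & ~R(w) & R(p))

Push ¬ through the quantifiers and connectives to reach negation normal form:
  (forall u. exists q. (R(q) | G(u))) & (exists w. ~R(w)) & (forall p. R(p))
All bound variables are already distinct, so no renaming is needed.
Finally move all quantifiers to the prefix:
  forall u. exists q. exists w. forall p. ((R(q) | G(u)) & ~R(w) & R(p))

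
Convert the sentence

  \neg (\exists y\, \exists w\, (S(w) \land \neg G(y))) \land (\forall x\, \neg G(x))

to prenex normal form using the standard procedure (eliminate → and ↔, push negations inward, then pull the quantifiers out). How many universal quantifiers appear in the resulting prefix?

Move each ¬ inward, flipping quantifiers it crosses:
  (\forall y\, \forall w\, (\neg S(w) \lor G(y))) \land (\forall x\, \neg G(x))
All bound variables are already distinct, so no renaming is needed.
Finally move all quantifiers to the prefix:
  \forall y\, \forall w\, \forall x\, ((\neg S(w) \lor G(y)) \land \neg G(x))
The prefix is \forall y \forall w \forall x: 3 universal, 0 existential.

3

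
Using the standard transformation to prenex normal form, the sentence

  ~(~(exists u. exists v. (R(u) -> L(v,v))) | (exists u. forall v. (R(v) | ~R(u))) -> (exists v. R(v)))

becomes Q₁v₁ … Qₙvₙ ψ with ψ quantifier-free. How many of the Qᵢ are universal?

4

Eliminate → and ↔ using ¬ and ∨.
  ~(~(~(exists u. exists v. (~R(u) | L(v,v))) | (exists u. forall v. (R(v) | ~R(u)))) | (exists v. R(v)))
Push ¬ through the quantifiers and connectives to reach negation normal form:
  ((forall u. forall v. (R(u) & ~L(v,v))) | (exists u. forall v. (R(v) | ~R(u)))) & (forall v. ~R(v))
Give each quantifier a distinct variable: u↦y1, v↦c, v↦z.
  ((forall u. forall v. (R(u) & ~L(v,v))) | (exists y1. forall c. (R(c) | ~R(y1)))) & (forall z. ~R(z))
Pull the quantifiers to the front (each side's bound variable is not free in the other side):
  forall u. forall v. exists y1. forall c. forall z. ((R(u) & ~L(v,v) | R(c) | ~R(y1)) & ~R(z))
The prefix is forall u forall v exists y1 forall c forall z: 4 universal, 1 existential.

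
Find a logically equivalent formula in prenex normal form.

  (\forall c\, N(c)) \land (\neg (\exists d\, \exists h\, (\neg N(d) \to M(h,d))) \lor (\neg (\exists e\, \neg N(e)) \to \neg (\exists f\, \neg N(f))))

Rewrite implications/biconditionals: A → B as ¬A ∨ B.
  (\forall c\, N(c)) \land (\neg (\exists d\, \exists h\, (\neg \neg N(d) \lor M(h,d))) \lor \neg \neg (\exists e\, \neg N(e)) \lor \neg (\exists f\, \neg N(f)))
Push ¬ through the quantifiers and connectives to reach negation normal form:
  (\forall c\, N(c)) \land ((\forall d\, \forall h\, (\neg N(d) \land \neg M(h,d))) \lor (\exists e\, \neg N(e)) \lor (\forall f\, N(f)))
All bound variables are already distinct, so no renaming is needed.
Pull the quantifiers to the front (each side's bound variable is not free in the other side):
  \forall c\, \forall d\, \forall h\, \exists e\, \forall f\, (N(c) \land (\neg N(d) \land \neg M(h,d) \lor \neg N(e) \lor N(f)))

\forall c\, \forall d\, \forall h\, \exists e\, \forall f\, (N(c) \land (\neg N(d) \land \neg M(h,d) \lor \neg N(e) \lor N(f)))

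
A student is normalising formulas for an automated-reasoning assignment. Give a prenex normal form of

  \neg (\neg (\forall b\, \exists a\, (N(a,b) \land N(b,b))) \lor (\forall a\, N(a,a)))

\forall b\, \exists a\, \exists t\, (N(a,b) \land N(b,b) \land \neg N(t,t))

Push ¬ through the quantifiers and connectives to reach negation normal form:
  (\forall b\, \exists a\, (N(a,b) \land N(b,b))) \land (\exists a\, \neg N(a,a))
Give each quantifier a distinct variable: a↦t.
  (\forall b\, \exists a\, (N(a,b) \land N(b,b))) \land (\exists t\, \neg N(t,t))
Extract every quantifier outward, since the variables are now distinct and don't occur free across branches:
  \forall b\, \exists a\, \exists t\, (N(a,b) \land N(b,b) \land \neg N(t,t))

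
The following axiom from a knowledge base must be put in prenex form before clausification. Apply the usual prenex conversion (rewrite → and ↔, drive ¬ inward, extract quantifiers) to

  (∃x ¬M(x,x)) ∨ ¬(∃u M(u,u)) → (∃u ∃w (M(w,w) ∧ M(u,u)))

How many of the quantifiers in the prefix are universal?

1

Eliminate → and ↔ using ¬ and ∨.
  ¬((∃x ¬M(x,x)) ∨ ¬(∃u M(u,u))) ∨ (∃u ∃w (M(w,w) ∧ M(u,u)))
Push ¬ through the quantifiers and connectives to reach negation normal form:
  (∀x M(x,x)) ∧ (∃u M(u,u)) ∨ (∃u ∃w (M(w,w) ∧ M(u,u)))
Rename bound variables to avoid capture: u↦t.
  (∀x M(x,x)) ∧ (∃u M(u,u)) ∨ (∃t ∃w (M(w,w) ∧ M(t,t)))
Finally move all quantifiers to the prefix:
  ∀x ∃u ∃t ∃w (M(x,x) ∧ M(u,u) ∨ M(w,w) ∧ M(t,t))
The prefix is ∀x ∃u ∃t ∃w: 1 universal, 3 existential.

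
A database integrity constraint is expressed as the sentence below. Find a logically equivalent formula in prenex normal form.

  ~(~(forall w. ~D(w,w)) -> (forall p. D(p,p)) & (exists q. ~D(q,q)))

Eliminate → and ↔ using ¬ and ∨.
  ~(~~(forall w. ~D(w,w)) | (forall p. D(p,p)) & (exists q. ~D(q,q)))
Push ¬ through the quantifiers and connectives to reach negation normal form:
  (exists w. D(w,w)) & ((exists p. ~D(p,p)) | (forall q. D(q,q)))
Extract every quantifier outward, since the variables are now distinct and don't occur free across branches:
  exists w. exists p. forall q. (D(w,w) & (~D(p,p) | D(q,q)))

exists w. exists p. forall q. (D(w,w) & (~D(p,p) | D(q,q)))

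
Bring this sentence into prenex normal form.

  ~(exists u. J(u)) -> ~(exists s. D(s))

Rewrite implications/biconditionals: A → B as ¬A ∨ B.
  ~~(exists u. J(u)) | ~(exists s. D(s))
Move each ¬ inward, flipping quantifiers it crosses:
  (exists u. J(u)) | (forall s. ~D(s))
Finally move all quantifiers to the prefix:
  exists u. forall s. (J(u) | ~D(s))

exists u. forall s. (J(u) | ~D(s))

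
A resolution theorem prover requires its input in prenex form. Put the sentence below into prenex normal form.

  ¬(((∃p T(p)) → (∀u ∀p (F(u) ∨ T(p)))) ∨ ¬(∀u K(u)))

∃p ∃u ∃a ∀y (T(p) ∧ ¬F(u) ∧ ¬T(a) ∧ K(y))

Eliminate → and ↔ using ¬ and ∨.
  ¬(¬(∃p T(p)) ∨ (∀u ∀p (F(u) ∨ T(p))) ∨ ¬(∀u K(u)))
Drive negations inward (¬∀x A ≡ ∃x ¬A, ¬∃x A ≡ ∀x ¬A, De Morgan for ∧/∨):
  (∃p T(p)) ∧ (∃u ∃p (¬F(u) ∧ ¬T(p))) ∧ (∀u K(u))
Standardize variables apart so no two quantifiers bind the same name: p↦a, u↦y.
  (∃p T(p)) ∧ (∃u ∃a (¬F(u) ∧ ¬T(a))) ∧ (∀y K(y))
Finally move all quantifiers to the prefix:
  ∃p ∃u ∃a ∀y (T(p) ∧ ¬F(u) ∧ ¬T(a) ∧ K(y))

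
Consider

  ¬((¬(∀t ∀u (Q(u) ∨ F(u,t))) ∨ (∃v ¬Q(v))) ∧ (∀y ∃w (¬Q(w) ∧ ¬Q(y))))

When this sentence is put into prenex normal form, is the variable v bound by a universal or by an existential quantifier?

Push ¬ through the quantifiers and connectives to reach negation normal form:
  (∀t ∀u (Q(u) ∨ F(u,t))) ∧ (∀v Q(v)) ∨ (∃y ∀w (Q(w) ∨ Q(y)))
Finally move all quantifiers to the prefix:
  ∀t ∀u ∀v ∃y ∀w ((Q(u) ∨ F(u,t)) ∧ Q(v) ∨ Q(w) ∨ Q(y))
The quantifier ∃v sits under an odd number of negations, so it flips to ∀v.

universal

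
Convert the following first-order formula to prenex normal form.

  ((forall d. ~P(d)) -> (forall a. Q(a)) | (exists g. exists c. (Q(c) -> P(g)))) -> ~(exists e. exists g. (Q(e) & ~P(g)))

Rewrite implications/biconditionals: A → B as ¬A ∨ B.
  ~(~(forall d. ~P(d)) | (forall a. Q(a)) | (exists g. exists c. (~Q(c) | P(g)))) | ~(exists e. exists g. (Q(e) & ~P(g)))
Move each ¬ inward, flipping quantifiers it crosses:
  (forall d. ~P(d)) & (exists a. ~Q(a)) & (forall g. forall c. (Q(c) & ~P(g))) | (forall e. forall g. (~Q(e) | P(g)))
Give each quantifier a distinct variable: g↦t.
  (forall d. ~P(d)) & (exists a. ~Q(a)) & (forall g. forall c. (Q(c) & ~P(g))) | (forall e. forall t. (~Q(e) | P(t)))
Pull the quantifiers to the front (each side's bound variable is not free in the other side):
  forall d. exists a. forall g. forall c. forall e. forall t. (~P(d) & ~Q(a) & Q(c) & ~P(g) | ~Q(e) | P(t))

forall d. exists a. forall g. forall c. forall e. forall t. (~P(d) & ~Q(a) & Q(c) & ~P(g) | ~Q(e) | P(t))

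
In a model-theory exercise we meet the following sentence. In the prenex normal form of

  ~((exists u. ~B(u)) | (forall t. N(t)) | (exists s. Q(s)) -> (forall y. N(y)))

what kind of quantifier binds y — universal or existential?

existential

First replace A → B with ¬A ∨ B.
  ~(~((exists u. ~B(u)) | (forall t. N(t)) | (exists s. Q(s))) | (forall y. N(y)))
Push ¬ through the quantifiers and connectives to reach negation normal form:
  ((exists u. ~B(u)) | (forall t. N(t)) | (exists s. Q(s))) & (exists y. ~N(y))
All bound variables are already distinct, so no renaming is needed.
Finally move all quantifiers to the prefix:
  exists u. forall t. exists s. exists y. ((~B(u) | N(t) | Q(s)) & ~N(y))
The quantifier forall y sits under an odd number of negations (counting the antecedent side of each →), so it flips to exists y.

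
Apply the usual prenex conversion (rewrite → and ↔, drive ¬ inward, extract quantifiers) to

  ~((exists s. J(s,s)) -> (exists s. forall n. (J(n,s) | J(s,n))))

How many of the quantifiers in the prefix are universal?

1

First replace A → B with ¬A ∨ B.
  ~(~(exists s. J(s,s)) | (exists s. forall n. (J(n,s) | J(s,n))))
Push ¬ through the quantifiers and connectives to reach negation normal form:
  (exists s. J(s,s)) & (forall s. exists n. (~J(n,s) & ~J(s,n)))
Standardize variables apart so no two quantifiers bind the same name: s↦v.
  (exists s. J(s,s)) & (forall v. exists n. (~J(n,v) & ~J(v,n)))
Extract every quantifier outward, since the variables are now distinct and don't occur free across branches:
  exists s. forall v. exists n. (J(s,s) & ~J(n,v) & ~J(v,n))
The prefix is exists s forall v exists n: 1 universal, 2 existential.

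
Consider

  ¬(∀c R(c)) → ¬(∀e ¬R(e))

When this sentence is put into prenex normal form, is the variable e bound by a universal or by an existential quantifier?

existential

First replace A → B with ¬A ∨ B.
  ¬¬(∀c R(c)) ∨ ¬(∀e ¬R(e))
Drive negations inward (¬∀x A ≡ ∃x ¬A, ¬∃x A ≡ ∀x ¬A, De Morgan for ∧/∨):
  (∀c R(c)) ∨ (∃e R(e))
Pull the quantifiers to the front (each side's bound variable is not free in the other side):
  ∀c ∃e (R(c) ∨ R(e))
The quantifier ∀e sits under an odd number of negations (counting the antecedent side of each →), so it flips to ∃e.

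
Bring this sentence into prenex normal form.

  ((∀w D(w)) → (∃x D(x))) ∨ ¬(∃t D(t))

∃w ∃x ∀t (¬D(w) ∨ D(x) ∨ ¬D(t))

Rewrite implications/biconditionals: A → B as ¬A ∨ B.
  ¬(∀w D(w)) ∨ (∃x D(x)) ∨ ¬(∃t D(t))
Drive negations inward (¬∀x A ≡ ∃x ¬A, ¬∃x A ≡ ∀x ¬A, De Morgan for ∧/∨):
  (∃w ¬D(w)) ∨ (∃x D(x)) ∨ (∀t ¬D(t))
Pull the quantifiers to the front (each side's bound variable is not free in the other side):
  ∃w ∃x ∀t (¬D(w) ∨ D(x) ∨ ¬D(t))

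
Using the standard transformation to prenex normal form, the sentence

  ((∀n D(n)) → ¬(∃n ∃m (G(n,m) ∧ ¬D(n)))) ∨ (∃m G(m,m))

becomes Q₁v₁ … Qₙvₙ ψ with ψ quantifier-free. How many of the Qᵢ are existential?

2

Rewrite implications/biconditionals: A → B as ¬A ∨ B.
  ¬(∀n D(n)) ∨ ¬(∃n ∃m (G(n,m) ∧ ¬D(n))) ∨ (∃m G(m,m))
Drive negations inward (¬∀x A ≡ ∃x ¬A, ¬∃x A ≡ ∀x ¬A, De Morgan for ∧/∨):
  (∃n ¬D(n)) ∨ (∀n ∀m (¬G(n,m) ∨ D(n))) ∨ (∃m G(m,m))
Rename bound variables to avoid capture: n↦u1, m↦a.
  (∃n ¬D(n)) ∨ (∀u1 ∀m (¬G(u1,m) ∨ D(u1))) ∨ (∃a G(a,a))
Pull the quantifiers to the front (each side's bound variable is not free in the other side):
  ∃n ∀u1 ∀m ∃a (¬D(n) ∨ ¬G(u1,m) ∨ D(u1) ∨ G(a,a))
The prefix is ∃n ∀u1 ∀m ∃a: 2 universal, 2 existential.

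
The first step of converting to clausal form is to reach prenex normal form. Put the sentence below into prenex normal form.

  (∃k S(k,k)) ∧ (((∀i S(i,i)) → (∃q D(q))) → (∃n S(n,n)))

∃k ∀i ∀q ∃n (S(k,k) ∧ (S(i,i) ∧ ¬D(q) ∨ S(n,n)))

Rewrite implications/biconditionals: A → B as ¬A ∨ B.
  (∃k S(k,k)) ∧ (¬(¬(∀i S(i,i)) ∨ (∃q D(q))) ∨ (∃n S(n,n)))
Push ¬ through the quantifiers and connectives to reach negation normal form:
  (∃k S(k,k)) ∧ ((∀i S(i,i)) ∧ (∀q ¬D(q)) ∨ (∃n S(n,n)))
All bound variables are already distinct, so no renaming is needed.
Pull the quantifiers to the front (each side's bound variable is not free in the other side):
  ∃k ∀i ∀q ∃n (S(k,k) ∧ (S(i,i) ∧ ¬D(q) ∨ S(n,n)))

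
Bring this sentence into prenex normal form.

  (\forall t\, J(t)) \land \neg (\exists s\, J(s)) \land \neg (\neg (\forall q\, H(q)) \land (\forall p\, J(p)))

Drive negations inward (¬∀x A ≡ ∃x ¬A, ¬∃x A ≡ ∀x ¬A, De Morgan for ∧/∨):
  (\forall t\, J(t)) \land (\forall s\, \neg J(s)) \land ((\forall q\, H(q)) \lor (\exists p\, \neg J(p)))
Extract every quantifier outward, since the variables are now distinct and don't occur free across branches:
  \forall t\, \forall s\, \forall q\, \exists p\, (J(t) \land \neg J(s) \land (H(q) \lor \neg J(p)))

\forall t\, \forall s\, \forall q\, \exists p\, (J(t) \land \neg J(s) \land (H(q) \lor \neg J(p)))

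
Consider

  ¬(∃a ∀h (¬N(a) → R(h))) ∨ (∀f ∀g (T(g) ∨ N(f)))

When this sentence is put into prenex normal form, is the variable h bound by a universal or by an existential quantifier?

existential

Eliminate → and ↔ using ¬ and ∨.
  ¬(∃a ∀h (¬¬N(a) ∨ R(h))) ∨ (∀f ∀g (T(g) ∨ N(f)))
Push ¬ through the quantifiers and connectives to reach negation normal form:
  (∀a ∃h (¬N(a) ∧ ¬R(h))) ∨ (∀f ∀g (T(g) ∨ N(f)))
All bound variables are already distinct, so no renaming is needed.
Extract every quantifier outward, since the variables are now distinct and don't occur free across branches:
  ∀a ∃h ∀f ∀g (¬N(a) ∧ ¬R(h) ∨ T(g) ∨ N(f))
The quantifier ∀h sits under an odd number of negations (counting the antecedent side of each →), so it flips to ∃h.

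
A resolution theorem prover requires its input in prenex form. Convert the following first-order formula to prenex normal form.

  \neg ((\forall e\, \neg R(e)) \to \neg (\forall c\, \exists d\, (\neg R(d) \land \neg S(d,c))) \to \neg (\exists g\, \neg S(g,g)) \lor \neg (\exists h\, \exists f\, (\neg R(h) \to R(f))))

Rewrite implications/biconditionals: A → B as ¬A ∨ B.
  \neg (\neg (\forall e\, \neg R(e)) \lor \neg \neg (\forall c\, \exists d\, (\neg R(d) \land \neg S(d,c))) \lor \neg (\exists g\, \neg S(g,g)) \lor \neg (\exists h\, \exists f\, (\neg \neg R(h) \lor R(f))))
Push ¬ through the quantifiers and connectives to reach negation normal form:
  (\forall e\, \neg R(e)) \land (\exists c\, \forall d\, (R(d) \lor S(d,c))) \land (\exists g\, \neg S(g,g)) \land (\exists h\, \exists f\, (R(h) \lor R(f)))
All bound variables are already distinct, so no renaming is needed.
Pull the quantifiers to the front (each side's bound variable is not free in the other side):
  \forall e\, \exists c\, \forall d\, \exists g\, \exists h\, \exists f\, (\neg R(e) \land (R(d) \lor S(d,c)) \land \neg S(g,g) \land (R(h) \lor R(f)))

\forall e\, \exists c\, \forall d\, \exists g\, \exists h\, \exists f\, (\neg R(e) \land (R(d) \lor S(d,c)) \land \neg S(g,g) \land (R(h) \lor R(f)))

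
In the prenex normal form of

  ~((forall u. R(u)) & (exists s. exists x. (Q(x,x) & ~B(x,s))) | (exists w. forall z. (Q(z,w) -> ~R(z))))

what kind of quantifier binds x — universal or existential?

universal

Rewrite implications/biconditionals: A → B as ¬A ∨ B.
  ~((forall u. R(u)) & (exists s. exists x. (Q(x,x) & ~B(x,s))) | (exists w. forall z. (~Q(z,w) | ~R(z))))
Move each ¬ inward, flipping quantifiers it crosses:
  ((exists u. ~R(u)) | (forall s. forall x. (~Q(x,x) | B(x,s)))) & (forall w. exists z. (Q(z,w) & R(z)))
Pull the quantifiers to the front (each side's bound variable is not free in the other side):
  exists u. forall s. forall x. forall w. exists z. ((~R(u) | ~Q(x,x) | B(x,s)) & Q(z,w) & R(z))
The quantifier exists x sits under an odd number of negations (counting the antecedent side of each →), so it flips to forall x.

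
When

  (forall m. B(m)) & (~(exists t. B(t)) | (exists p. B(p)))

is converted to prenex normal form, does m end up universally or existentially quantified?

Drive negations inward (¬∀x A ≡ ∃x ¬A, ¬∃x A ≡ ∀x ¬A, De Morgan for ∧/∨):
  (forall m. B(m)) & ((forall t. ~B(t)) | (exists p. B(p)))
All bound variables are already distinct, so no renaming is needed.
Finally move all quantifiers to the prefix:
  forall m. forall t. exists p. (B(m) & (~B(t) | B(p)))
The quantifier forall m sits under an even number of negations, so it remains universal.

universal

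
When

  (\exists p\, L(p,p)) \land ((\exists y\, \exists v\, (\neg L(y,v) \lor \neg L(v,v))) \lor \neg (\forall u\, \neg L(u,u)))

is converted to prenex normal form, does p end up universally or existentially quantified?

Drive negations inward (¬∀x A ≡ ∃x ¬A, ¬∃x A ≡ ∀x ¬A, De Morgan for ∧/∨):
  (\exists p\, L(p,p)) \land ((\exists y\, \exists v\, (\neg L(y,v) \lor \neg L(v,v))) \lor (\exists u\, L(u,u)))
All bound variables are already distinct, so no renaming is needed.
Finally move all quantifiers to the prefix:
  \exists p\, \exists y\, \exists v\, \exists u\, (L(p,p) \land (\neg L(y,v) \lor \neg L(v,v) \lor L(u,u)))
The quantifier \exists p sits under an even number of negations, so it remains existential.

existential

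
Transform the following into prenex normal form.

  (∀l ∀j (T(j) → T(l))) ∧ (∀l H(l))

∀l ∀j ∀z ((¬T(j) ∨ T(l)) ∧ H(z))

First replace A → B with ¬A ∨ B.
  (∀l ∀j (¬T(j) ∨ T(l))) ∧ (∀l H(l))
Give each quantifier a distinct variable: l↦z.
  (∀l ∀j (¬T(j) ∨ T(l))) ∧ (∀z H(z))
Finally move all quantifiers to the prefix:
  ∀l ∀j ∀z ((¬T(j) ∨ T(l)) ∧ H(z))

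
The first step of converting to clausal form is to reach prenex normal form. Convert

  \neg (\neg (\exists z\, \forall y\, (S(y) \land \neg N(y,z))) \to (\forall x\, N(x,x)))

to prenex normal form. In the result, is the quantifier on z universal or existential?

First replace A → B with ¬A ∨ B.
  \neg (\neg \neg (\exists z\, \forall y\, (S(y) \land \neg N(y,z))) \lor (\forall x\, N(x,x)))
Drive negations inward (¬∀x A ≡ ∃x ¬A, ¬∃x A ≡ ∀x ¬A, De Morgan for ∧/∨):
  (\forall z\, \exists y\, (\neg S(y) \lor N(y,z))) \land (\exists x\, \neg N(x,x))
Extract every quantifier outward, since the variables are now distinct and don't occur free across branches:
  \forall z\, \exists y\, \exists x\, ((\neg S(y) \lor N(y,z)) \land \neg N(x,x))
The quantifier \exists z sits under an odd number of negations (counting the antecedent side of each →), so it flips to \forall z.

universal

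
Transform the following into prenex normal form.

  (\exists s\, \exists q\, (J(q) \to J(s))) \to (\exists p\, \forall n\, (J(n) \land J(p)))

Rewrite implications/biconditionals: A → B as ¬A ∨ B.
  \neg (\exists s\, \exists q\, (\neg J(q) \lor J(s))) \lor (\exists p\, \forall n\, (J(n) \land J(p)))
Push ¬ through the quantifiers and connectives to reach negation normal form:
  (\forall s\, \forall q\, (J(q) \land \neg J(s))) \lor (\exists p\, \forall n\, (J(n) \land J(p)))
All bound variables are already distinct, so no renaming is needed.
Extract every quantifier outward, since the variables are now distinct and don't occur free across branches:
  \forall s\, \forall q\, \exists p\, \forall n\, (J(q) \land \neg J(s) \lor J(n) \land J(p))

\forall s\, \forall q\, \exists p\, \forall n\, (J(q) \land \neg J(s) \lor J(n) \land J(p))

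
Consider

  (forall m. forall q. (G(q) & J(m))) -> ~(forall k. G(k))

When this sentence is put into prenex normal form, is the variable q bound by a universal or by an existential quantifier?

Eliminate → and ↔ using ¬ and ∨.
  ~(forall m. forall q. (G(q) & J(m))) | ~(forall k. G(k))
Push ¬ through the quantifiers and connectives to reach negation normal form:
  (exists m. exists q. (~G(q) | ~J(m))) | (exists k. ~G(k))
All bound variables are already distinct, so no renaming is needed.
Pull the quantifiers to the front (each side's bound variable is not free in the other side):
  exists m. exists q. exists k. (~G(q) | ~J(m) | ~G(k))
The quantifier forall q sits under an odd number of negations (counting the antecedent side of each →), so it flips to exists q.

existential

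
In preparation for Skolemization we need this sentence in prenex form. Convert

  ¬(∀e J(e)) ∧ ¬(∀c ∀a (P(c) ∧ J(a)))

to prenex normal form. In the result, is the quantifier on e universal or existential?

Push ¬ through the quantifiers and connectives to reach negation normal form:
  (∃e ¬J(e)) ∧ (∃c ∃a (¬P(c) ∨ ¬J(a)))
Extract every quantifier outward, since the variables are now distinct and don't occur free across branches:
  ∃e ∃c ∃a (¬J(e) ∧ (¬P(c) ∨ ¬J(a)))
The quantifier ∀e sits under an odd number of negations, so it flips to ∃e.

existential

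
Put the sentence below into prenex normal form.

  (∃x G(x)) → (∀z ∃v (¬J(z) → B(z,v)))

∀x ∀z ∃v (¬G(x) ∨ J(z) ∨ B(z,v))

Eliminate → and ↔ using ¬ and ∨.
  ¬(∃x G(x)) ∨ (∀z ∃v (¬¬J(z) ∨ B(z,v)))
Drive negations inward (¬∀x A ≡ ∃x ¬A, ¬∃x A ≡ ∀x ¬A, De Morgan for ∧/∨):
  (∀x ¬G(x)) ∨ (∀z ∃v (J(z) ∨ B(z,v)))
All bound variables are already distinct, so no renaming is needed.
Extract every quantifier outward, since the variables are now distinct and don't occur free across branches:
  ∀x ∀z ∃v (¬G(x) ∨ J(z) ∨ B(z,v))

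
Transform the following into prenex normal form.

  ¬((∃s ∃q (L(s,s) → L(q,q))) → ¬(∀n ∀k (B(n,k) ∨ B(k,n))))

∃s ∃q ∀n ∀k ((¬L(s,s) ∨ L(q,q)) ∧ (B(n,k) ∨ B(k,n)))

First replace A → B with ¬A ∨ B.
  ¬(¬(∃s ∃q (¬L(s,s) ∨ L(q,q))) ∨ ¬(∀n ∀k (B(n,k) ∨ B(k,n))))
Drive negations inward (¬∀x A ≡ ∃x ¬A, ¬∃x A ≡ ∀x ¬A, De Morgan for ∧/∨):
  (∃s ∃q (¬L(s,s) ∨ L(q,q))) ∧ (∀n ∀k (B(n,k) ∨ B(k,n)))
Pull the quantifiers to the front (each side's bound variable is not free in the other side):
  ∃s ∃q ∀n ∀k ((¬L(s,s) ∨ L(q,q)) ∧ (B(n,k) ∨ B(k,n)))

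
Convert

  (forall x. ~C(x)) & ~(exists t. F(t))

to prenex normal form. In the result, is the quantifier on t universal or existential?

universal

Push ¬ through the quantifiers and connectives to reach negation normal form:
  (forall x. ~C(x)) & (forall t. ~F(t))
All bound variables are already distinct, so no renaming is needed.
Pull the quantifiers to the front (each side's bound variable is not free in the other side):
  forall x. forall t. (~C(x) & ~F(t))
The quantifier exists t sits under an odd number of negations, so it flips to forall t.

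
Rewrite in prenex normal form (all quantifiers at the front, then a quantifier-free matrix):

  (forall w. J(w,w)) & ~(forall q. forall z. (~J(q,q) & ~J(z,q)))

Push ¬ through the quantifiers and connectives to reach negation normal form:
  (forall w. J(w,w)) & (exists q. exists z. (J(q,q) | J(z,q)))
Extract every quantifier outward, since the variables are now distinct and don't occur free across branches:
  forall w. exists q. exists z. (J(w,w) & (J(q,q) | J(z,q)))

forall w. exists q. exists z. (J(w,w) & (J(q,q) | J(z,q)))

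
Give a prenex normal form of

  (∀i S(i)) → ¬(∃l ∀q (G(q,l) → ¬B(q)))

∃i ∀l ∃q (¬S(i) ∨ G(q,l) ∧ B(q))

First replace A → B with ¬A ∨ B.
  ¬(∀i S(i)) ∨ ¬(∃l ∀q (¬G(q,l) ∨ ¬B(q)))
Push ¬ through the quantifiers and connectives to reach negation normal form:
  (∃i ¬S(i)) ∨ (∀l ∃q (G(q,l) ∧ B(q)))
Extract every quantifier outward, since the variables are now distinct and don't occur free across branches:
  ∃i ∀l ∃q (¬S(i) ∨ G(q,l) ∧ B(q))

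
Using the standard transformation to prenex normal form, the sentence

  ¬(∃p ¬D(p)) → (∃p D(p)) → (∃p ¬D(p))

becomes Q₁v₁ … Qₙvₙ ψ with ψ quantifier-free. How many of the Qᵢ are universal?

1

First replace A → B with ¬A ∨ B.
  ¬¬(∃p ¬D(p)) ∨ ¬(∃p D(p)) ∨ (∃p ¬D(p))
Drive negations inward (¬∀x A ≡ ∃x ¬A, ¬∃x A ≡ ∀x ¬A, De Morgan for ∧/∨):
  (∃p ¬D(p)) ∨ (∀p ¬D(p)) ∨ (∃p ¬D(p))
Standardize variables apart so no two quantifiers bind the same name: p↦c, p↦y1.
  (∃p ¬D(p)) ∨ (∀c ¬D(c)) ∨ (∃y1 ¬D(y1))
Extract every quantifier outward, since the variables are now distinct and don't occur free across branches:
  ∃p ∀c ∃y1 (¬D(p) ∨ ¬D(c) ∨ ¬D(y1))
The prefix is ∃p ∀c ∃y1: 1 universal, 2 existential.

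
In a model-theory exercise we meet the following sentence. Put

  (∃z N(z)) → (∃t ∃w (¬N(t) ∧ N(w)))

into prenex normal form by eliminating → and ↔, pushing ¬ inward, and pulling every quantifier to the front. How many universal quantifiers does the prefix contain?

1

Rewrite implications/biconditionals: A → B as ¬A ∨ B.
  ¬(∃z N(z)) ∨ (∃t ∃w (¬N(t) ∧ N(w)))
Drive negations inward (¬∀x A ≡ ∃x ¬A, ¬∃x A ≡ ∀x ¬A, De Morgan for ∧/∨):
  (∀z ¬N(z)) ∨ (∃t ∃w (¬N(t) ∧ N(w)))
All bound variables are already distinct, so no renaming is needed.
Extract every quantifier outward, since the variables are now distinct and don't occur free across branches:
  ∀z ∃t ∃w (¬N(z) ∨ ¬N(t) ∧ N(w))
The prefix is ∀z ∃t ∃w: 1 universal, 2 existential.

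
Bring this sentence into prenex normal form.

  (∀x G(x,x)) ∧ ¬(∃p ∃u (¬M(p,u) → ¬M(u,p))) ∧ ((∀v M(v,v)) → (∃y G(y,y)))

∀x ∀p ∀u ∃v ∃y (G(x,x) ∧ ¬M(p,u) ∧ M(u,p) ∧ (¬M(v,v) ∨ G(y,y)))

Rewrite implications/biconditionals: A → B as ¬A ∨ B.
  (∀x G(x,x)) ∧ ¬(∃p ∃u (¬¬M(p,u) ∨ ¬M(u,p))) ∧ (¬(∀v M(v,v)) ∨ (∃y G(y,y)))
Push ¬ through the quantifiers and connectives to reach negation normal form:
  (∀x G(x,x)) ∧ (∀p ∀u (¬M(p,u) ∧ M(u,p))) ∧ ((∃v ¬M(v,v)) ∨ (∃y G(y,y)))
Extract every quantifier outward, since the variables are now distinct and don't occur free across branches:
  ∀x ∀p ∀u ∃v ∃y (G(x,x) ∧ ¬M(p,u) ∧ M(u,p) ∧ (¬M(v,v) ∨ G(y,y)))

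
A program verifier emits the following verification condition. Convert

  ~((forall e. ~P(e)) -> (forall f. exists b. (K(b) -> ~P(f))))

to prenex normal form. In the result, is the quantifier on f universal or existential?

existential

First replace A → B with ¬A ∨ B.
  ~(~(forall e. ~P(e)) | (forall f. exists b. (~K(b) | ~P(f))))
Push ¬ through the quantifiers and connectives to reach negation normal form:
  (forall e. ~P(e)) & (exists f. forall b. (K(b) & P(f)))
All bound variables are already distinct, so no renaming is needed.
Extract every quantifier outward, since the variables are now distinct and don't occur free across branches:
  forall e. exists f. forall b. (~P(e) & K(b) & P(f))
The quantifier forall f sits under an odd number of negations (counting the antecedent side of each →), so it flips to exists f.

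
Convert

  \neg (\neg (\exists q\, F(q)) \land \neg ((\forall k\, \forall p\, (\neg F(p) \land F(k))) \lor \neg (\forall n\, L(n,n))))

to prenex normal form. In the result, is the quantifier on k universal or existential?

Move each ¬ inward, flipping quantifiers it crosses:
  (\exists q\, F(q)) \lor (\forall k\, \forall p\, (\neg F(p) \land F(k))) \lor (\exists n\, \neg L(n,n))
All bound variables are already distinct, so no renaming is needed.
Extract every quantifier outward, since the variables are now distinct and don't occur free across branches:
  \exists q\, \forall k\, \forall p\, \exists n\, (F(q) \lor \neg F(p) \land F(k) \lor \neg L(n,n))
The quantifier \forall k sits under an even number of negations, so it remains universal.

universal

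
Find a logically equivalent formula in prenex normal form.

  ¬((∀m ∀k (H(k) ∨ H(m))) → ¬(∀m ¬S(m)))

First replace A → B with ¬A ∨ B.
  ¬(¬(∀m ∀k (H(k) ∨ H(m))) ∨ ¬(∀m ¬S(m)))
Drive negations inward (¬∀x A ≡ ∃x ¬A, ¬∃x A ≡ ∀x ¬A, De Morgan for ∧/∨):
  (∀m ∀k (H(k) ∨ H(m))) ∧ (∀m ¬S(m))
Rename bound variables to avoid capture: m↦q.
  (∀m ∀k (H(k) ∨ H(m))) ∧ (∀q ¬S(q))
Extract every quantifier outward, since the variables are now distinct and don't occur free across branches:
  ∀m ∀k ∀q ((H(k) ∨ H(m)) ∧ ¬S(q))

∀m ∀k ∀q ((H(k) ∨ H(m)) ∧ ¬S(q))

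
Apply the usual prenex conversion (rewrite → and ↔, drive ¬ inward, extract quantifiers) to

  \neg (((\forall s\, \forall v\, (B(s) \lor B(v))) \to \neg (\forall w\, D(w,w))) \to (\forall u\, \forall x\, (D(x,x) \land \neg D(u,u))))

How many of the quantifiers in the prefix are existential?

Rewrite implications/biconditionals: A → B as ¬A ∨ B.
  \neg (\neg (\neg (\forall s\, \forall v\, (B(s) \lor B(v))) \lor \neg (\forall w\, D(w,w))) \lor (\forall u\, \forall x\, (D(x,x) \land \neg D(u,u))))
Push ¬ through the quantifiers and connectives to reach negation normal form:
  ((\exists s\, \exists v\, (\neg B(s) \land \neg B(v))) \lor (\exists w\, \neg D(w,w))) \land (\exists u\, \exists x\, (\neg D(x,x) \lor D(u,u)))
Finally move all quantifiers to the prefix:
  \exists s\, \exists v\, \exists w\, \exists u\, \exists x\, ((\neg B(s) \land \neg B(v) \lor \neg D(w,w)) \land (\neg D(x,x) \lor D(u,u)))
The prefix is \exists s \exists v \exists w \exists u \exists x: 0 universal, 5 existential.

5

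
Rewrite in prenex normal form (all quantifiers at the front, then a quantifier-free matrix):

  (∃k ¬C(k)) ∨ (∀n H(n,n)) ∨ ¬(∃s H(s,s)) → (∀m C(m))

First replace A → B with ¬A ∨ B.
  ¬((∃k ¬C(k)) ∨ (∀n H(n,n)) ∨ ¬(∃s H(s,s))) ∨ (∀m C(m))
Push ¬ through the quantifiers and connectives to reach negation normal form:
  (∀k C(k)) ∧ (∃n ¬H(n,n)) ∧ (∃s H(s,s)) ∨ (∀m C(m))
Pull the quantifiers to the front (each side's bound variable is not free in the other side):
  ∀k ∃n ∃s ∀m (C(k) ∧ ¬H(n,n) ∧ H(s,s) ∨ C(m))

∀k ∃n ∃s ∀m (C(k) ∧ ¬H(n,n) ∧ H(s,s) ∨ C(m))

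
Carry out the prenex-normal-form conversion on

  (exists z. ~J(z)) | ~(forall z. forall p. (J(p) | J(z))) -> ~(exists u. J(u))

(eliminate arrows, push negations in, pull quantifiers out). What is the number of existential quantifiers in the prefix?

Eliminate → and ↔ using ¬ and ∨.
  ~((exists z. ~J(z)) | ~(forall z. forall p. (J(p) | J(z)))) | ~(exists u. J(u))
Push ¬ through the quantifiers and connectives to reach negation normal form:
  (forall z. J(z)) & (forall z. forall p. (J(p) | J(z))) | (forall u. ~J(u))
Rename bound variables to avoid capture: z↦w.
  (forall z. J(z)) & (forall w. forall p. (J(p) | J(w))) | (forall u. ~J(u))
Finally move all quantifiers to the prefix:
  forall z. forall w. forall p. forall u. (J(z) & (J(p) | J(w)) | ~J(u))
The prefix is forall z forall w forall p forall u: 4 universal, 0 existential.

0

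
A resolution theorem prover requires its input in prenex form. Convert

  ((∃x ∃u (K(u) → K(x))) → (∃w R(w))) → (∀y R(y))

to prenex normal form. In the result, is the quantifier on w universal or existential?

First replace A → B with ¬A ∨ B.
  ¬(¬(∃x ∃u (¬K(u) ∨ K(x))) ∨ (∃w R(w))) ∨ (∀y R(y))
Push ¬ through the quantifiers and connectives to reach negation normal form:
  (∃x ∃u (¬K(u) ∨ K(x))) ∧ (∀w ¬R(w)) ∨ (∀y R(y))
Finally move all quantifiers to the prefix:
  ∃x ∃u ∀w ∀y ((¬K(u) ∨ K(x)) ∧ ¬R(w) ∨ R(y))
The quantifier ∃w sits under an odd number of negations (counting the antecedent side of each →), so it flips to ∀w.

universal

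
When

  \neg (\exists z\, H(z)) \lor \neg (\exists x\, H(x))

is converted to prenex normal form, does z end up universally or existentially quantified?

universal

Move each ¬ inward, flipping quantifiers it crosses:
  (\forall z\, \neg H(z)) \lor (\forall x\, \neg H(x))
All bound variables are already distinct, so no renaming is needed.
Finally move all quantifiers to the prefix:
  \forall z\, \forall x\, (\neg H(z) \lor \neg H(x))
The quantifier \exists z sits under an odd number of negations, so it flips to \forall z.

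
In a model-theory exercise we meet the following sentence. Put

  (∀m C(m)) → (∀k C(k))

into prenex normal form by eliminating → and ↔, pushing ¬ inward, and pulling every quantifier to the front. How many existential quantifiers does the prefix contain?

Rewrite implications/biconditionals: A → B as ¬A ∨ B.
  ¬(∀m C(m)) ∨ (∀k C(k))
Push ¬ through the quantifiers and connectives to reach negation normal form:
  (∃m ¬C(m)) ∨ (∀k C(k))
All bound variables are already distinct, so no renaming is needed.
Extract every quantifier outward, since the variables are now distinct and don't occur free across branches:
  ∃m ∀k (¬C(m) ∨ C(k))
The prefix is ∃m ∀k: 1 universal, 1 existential.

1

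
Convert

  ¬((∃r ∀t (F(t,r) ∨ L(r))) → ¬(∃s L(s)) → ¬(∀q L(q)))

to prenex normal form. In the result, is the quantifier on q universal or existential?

Eliminate → and ↔ using ¬ and ∨.
  ¬(¬(∃r ∀t (F(t,r) ∨ L(r))) ∨ ¬¬(∃s L(s)) ∨ ¬(∀q L(q)))
Move each ¬ inward, flipping quantifiers it crosses:
  (∃r ∀t (F(t,r) ∨ L(r))) ∧ (∀s ¬L(s)) ∧ (∀q L(q))
Extract every quantifier outward, since the variables are now distinct and don't occur free across branches:
  ∃r ∀t ∀s ∀q ((F(t,r) ∨ L(r)) ∧ ¬L(s) ∧ L(q))
The quantifier ∀q sits under an even number of negations (counting the antecedent side of each →), so it remains universal.

universal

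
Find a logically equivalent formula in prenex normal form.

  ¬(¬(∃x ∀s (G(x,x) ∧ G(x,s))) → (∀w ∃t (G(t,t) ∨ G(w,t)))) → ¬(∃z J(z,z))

Rewrite implications/biconditionals: A → B as ¬A ∨ B.
  ¬¬(¬¬(∃x ∀s (G(x,x) ∧ G(x,s))) ∨ (∀w ∃t (G(t,t) ∨ G(w,t)))) ∨ ¬(∃z J(z,z))
Move each ¬ inward, flipping quantifiers it crosses:
  (∃x ∀s (G(x,x) ∧ G(x,s))) ∨ (∀w ∃t (G(t,t) ∨ G(w,t))) ∨ (∀z ¬J(z,z))
All bound variables are already distinct, so no renaming is needed.
Extract every quantifier outward, since the variables are now distinct and don't occur free across branches:
  ∃x ∀s ∀w ∃t ∀z (G(x,x) ∧ G(x,s) ∨ G(t,t) ∨ G(w,t) ∨ ¬J(z,z))

∃x ∀s ∀w ∃t ∀z (G(x,x) ∧ G(x,s) ∨ G(t,t) ∨ G(w,t) ∨ ¬J(z,z))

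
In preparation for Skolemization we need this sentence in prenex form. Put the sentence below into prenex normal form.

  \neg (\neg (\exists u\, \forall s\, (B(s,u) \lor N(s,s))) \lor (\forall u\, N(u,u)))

Push ¬ through the quantifiers and connectives to reach negation normal form:
  (\exists u\, \forall s\, (B(s,u) \lor N(s,s))) \land (\exists u\, \neg N(u,u))
Give each quantifier a distinct variable: u↦r.
  (\exists u\, \forall s\, (B(s,u) \lor N(s,s))) \land (\exists r\, \neg N(r,r))
Extract every quantifier outward, since the variables are now distinct and don't occur free across branches:
  \exists u\, \forall s\, \exists r\, ((B(s,u) \lor N(s,s)) \land \neg N(r,r))

\exists u\, \forall s\, \exists r\, ((B(s,u) \lor N(s,s)) \land \neg N(r,r))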